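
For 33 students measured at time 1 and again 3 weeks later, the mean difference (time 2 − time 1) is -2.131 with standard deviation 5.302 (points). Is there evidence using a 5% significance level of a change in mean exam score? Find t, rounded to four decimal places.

-2.3089

H0: μ_d = 0; H1: μ_d ≠ 0 (paired t-test on the differences, two-sided).
t = d̄/(s_d/√n) = -2.131/(5.302/√33) = -2.3089
df = n − 1 = 32
Two-sided p-value ≈ 0.0276
Since p ≈ 0.0276 < α = 0.05, reject H0; the data support H1.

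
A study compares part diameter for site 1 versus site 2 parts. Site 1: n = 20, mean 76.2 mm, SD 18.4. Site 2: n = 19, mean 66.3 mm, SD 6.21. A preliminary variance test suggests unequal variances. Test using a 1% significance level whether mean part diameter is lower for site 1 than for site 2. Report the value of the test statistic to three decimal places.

2.274

Let group 1 = site 1, group 2 = site 2. H0: μ_1 = μ_2; H1: μ_1 < μ_2 (Welch's two-sample t-test, left-tailed).
t = (x̄_1 − x̄_2)/√(s_1²/n_1 + s_2²/n_2) = (76.2 − 66.3)/√(18.4²/20 + 6.21²/19) = 2.274
Welch–Satterthwaite df ≈ 23.47
p-value = P(T ≤ 2.274) ≈ 0.984
Since p ≈ 0.984 > α = 0.01, fail to reject H0; the evidence is not statistically significant.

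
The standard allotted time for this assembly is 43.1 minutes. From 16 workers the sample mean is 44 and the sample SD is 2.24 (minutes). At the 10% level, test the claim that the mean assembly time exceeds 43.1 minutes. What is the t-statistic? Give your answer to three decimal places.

1.607

H0: μ = 43.1; H1: μ > 43.1 (one-sample t-test, right-tailed).
t = (x̄ − μ₀)/(s/√n) = (44 − 43.1)/(2.24/√16) = 1.607
df = n − 1 = 15
p-value = P(T ≥ 1.607) ≈ 0.064
Since p ≈ 0.064 < α = 0.1, reject H0; the evidence is statistically significant.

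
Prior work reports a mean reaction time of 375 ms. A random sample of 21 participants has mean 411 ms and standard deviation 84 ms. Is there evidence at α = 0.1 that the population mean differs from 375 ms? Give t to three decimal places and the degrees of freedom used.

H0: μ = 375; H1: μ ≠ 375 (one-sample t-test, two-sided).
t = (x̄ − μ₀)/(s/√n) = (411 − 375)/(84/√21) = 1.964
df = n − 1 = 20
Two-sided p-value ≈ 0.0636
Since p ≈ 0.0636 < α = 0.1, reject H0; the data support H1.

t = 1.964, df = 20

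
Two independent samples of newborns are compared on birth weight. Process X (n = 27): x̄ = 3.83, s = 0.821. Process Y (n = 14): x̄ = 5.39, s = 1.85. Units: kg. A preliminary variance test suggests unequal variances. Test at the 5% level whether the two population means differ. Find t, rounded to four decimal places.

Let group 1 = process X, group 2 = process Y. H0: μ_1 = μ_2; H1: μ_1 ≠ μ_2 (Welch's two-sample t-test, two-sided).
t = (x̄_1 − x̄_2)/√(s_1²/n_1 + s_2²/n_2) = (3.83 − 5.39)/√(0.821²/27 + 1.85²/14) = -3.0054
Welch–Satterthwaite df ≈ 15.71
Two-sided p-value ≈ 0.0085
Since p ≈ 0.0085 < α = 0.05, reject H0; the data support H1.

-3.0054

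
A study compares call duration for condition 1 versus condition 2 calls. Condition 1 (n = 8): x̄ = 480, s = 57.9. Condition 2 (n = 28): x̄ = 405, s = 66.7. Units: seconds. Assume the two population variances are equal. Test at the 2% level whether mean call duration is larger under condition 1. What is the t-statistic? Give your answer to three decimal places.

Let group 1 = condition 1, group 2 = condition 2. H0: μ_1 = μ_2; H1: μ_1 > μ_2 (two-sample pooled-variance t-test, right-tailed).
s_p² = [(8−1)·57.9² + (28−1)·66.7²]/(8+28−2) = 4223.14
t = (480 − 405)/√[4223.14·(1/8 + 1/28)] = 2.879
df = n₁ + n₂ − 2 = 34
p-value = P(T ≥ 2.879) ≈ 0.0034
Since p ≈ 0.0034 < α = 0.02, reject H0; the evidence is statistically significant.

2.879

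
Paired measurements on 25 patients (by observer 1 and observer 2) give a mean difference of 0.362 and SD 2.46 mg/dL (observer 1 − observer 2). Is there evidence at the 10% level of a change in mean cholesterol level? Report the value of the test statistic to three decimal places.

H0: μ_d = 0; H1: μ_d ≠ 0 (paired t-test on the differences, two-sided).
t = d̄/(s_d/√n) = 0.362/(2.46/√25) = 0.736
df = n − 1 = 24
Two-sided p-value ≈ 0.4690
Since p ≈ 0.4690 > α = 0.1, fail to reject H0; the data do not provide sufficient evidence against H0.

0.736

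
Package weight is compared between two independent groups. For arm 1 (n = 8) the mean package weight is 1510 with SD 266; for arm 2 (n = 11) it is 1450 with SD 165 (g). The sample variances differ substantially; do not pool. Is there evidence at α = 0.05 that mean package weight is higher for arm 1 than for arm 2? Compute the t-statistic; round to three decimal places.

Let group 1 = arm 1, group 2 = arm 2. H0: μ_1 = μ_2; H1: μ_1 > μ_2 (Welch's two-sample t-test, right-tailed).
t = (x̄_1 − x̄_2)/√(s_1²/n_1 + s_2²/n_2) = (1510 − 1450)/√(266²/8 + 165²/11) = 0.564
Welch–Satterthwaite df ≈ 10.87
p-value = P(T ≥ 0.564) ≈ 0.292
Since p ≈ 0.292 > α = 0.05, fail to reject H0; the evidence is not statistically significant.

0.564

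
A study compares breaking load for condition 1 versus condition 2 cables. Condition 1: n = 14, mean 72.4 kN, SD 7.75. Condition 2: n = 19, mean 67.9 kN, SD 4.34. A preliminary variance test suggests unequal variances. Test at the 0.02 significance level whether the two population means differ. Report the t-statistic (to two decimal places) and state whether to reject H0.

t = 1.96; fail to reject H0

Let group 1 = condition 1, group 2 = condition 2. H0: μ_1 = μ_2; H1: μ_1 ≠ μ_2 (Welch's two-sample t-test, two-sided).
t = (x̄_1 − x̄_2)/√(s_1²/n_1 + s_2²/n_2) = (72.4 − 67.9)/√(7.75²/14 + 4.34²/19) = 1.96
Welch–Satterthwaite df ≈ 18.97
Two-sided p-value ≈ 0.065
Since p ≈ 0.065 > α = 0.02, fail to reject H0; the data do not provide sufficient evidence against H0.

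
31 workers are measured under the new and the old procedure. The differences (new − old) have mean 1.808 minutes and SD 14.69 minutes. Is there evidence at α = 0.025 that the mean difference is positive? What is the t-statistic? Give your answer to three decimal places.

H0: μ_d = 0; H1: μ_d > 0 (paired t-test on the differences, right-tailed).
t = d̄/(s_d/√n) = 1.808/(14.69/√31) = 0.685
df = n − 1 = 30
p-value = P(T ≥ 0.685) ≈ 0.2492
Since p ≈ 0.2492 > α = 0.025, fail to reject H0; the data do not provide sufficient evidence against H0.

0.685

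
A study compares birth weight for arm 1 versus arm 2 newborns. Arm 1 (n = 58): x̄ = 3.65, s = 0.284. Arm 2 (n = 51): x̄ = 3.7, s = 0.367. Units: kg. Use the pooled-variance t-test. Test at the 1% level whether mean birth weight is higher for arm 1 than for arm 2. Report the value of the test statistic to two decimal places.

-0.80

Let group 1 = arm 1, group 2 = arm 2. H0: μ_1 = μ_2; H1: μ_1 > μ_2 (two-sample pooled-variance t-test, right-tailed).
s_p² = [(58−1)·0.284² + (51−1)·0.367²]/(58+51−2) = 0.105905
t = (3.65 − 3.7)/√[0.105905·(1/58 + 1/51)] = -0.80
df = n₁ + n₂ − 2 = 107
p-value = P(T ≥ -0.80) ≈ 0.787
Since p ≈ 0.787 > α = 0.01, fail to reject H0; the evidence is not statistically significant.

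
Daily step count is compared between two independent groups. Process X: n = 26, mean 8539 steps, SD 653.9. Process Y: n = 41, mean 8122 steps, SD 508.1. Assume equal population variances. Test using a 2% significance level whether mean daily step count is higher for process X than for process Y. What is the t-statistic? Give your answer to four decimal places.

Let group 1 = process X, group 2 = process Y. H0: μ_1 = μ_2; H1: μ_1 > μ_2 (two-sample pooled-variance t-test, right-tailed).
s_p² = [(26−1)·653.9² + (41−1)·508.1²]/(26+41−2) = 323327
t = (8539 − 8122)/√[323327·(1/26 + 1/41)] = 2.9252
df = n₁ + n₂ − 2 = 65
p-value = P(T ≥ 2.9252) ≈ 0.002
Since p ≈ 0.002 < α = 0.02, reject H0; the evidence is statistically significant.

2.9252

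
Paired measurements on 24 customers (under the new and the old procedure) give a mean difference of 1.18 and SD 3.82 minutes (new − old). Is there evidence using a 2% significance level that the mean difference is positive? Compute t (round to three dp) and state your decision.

t = 1.513; fail to reject H0

H0: μ_d = 0; H1: μ_d > 0 (paired t-test on the differences, right-tailed).
t = d̄/(s_d/√n) = 1.18/(3.82/√24) = 1.513
df = n − 1 = 23
p-value = P(T ≥ 1.513) ≈ 0.072
Since p ≈ 0.072 > α = 0.02, fail to reject H0; the evidence is not statistically significant.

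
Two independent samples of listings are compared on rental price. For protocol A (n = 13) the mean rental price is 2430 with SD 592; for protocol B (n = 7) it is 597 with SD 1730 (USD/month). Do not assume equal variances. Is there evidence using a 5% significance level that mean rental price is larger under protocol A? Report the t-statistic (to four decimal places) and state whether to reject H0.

t = 2.7189; reject H0

Let group 1 = protocol A, group 2 = protocol B. H0: μ_1 = μ_2; H1: μ_1 > μ_2 (Welch's two-sample t-test, right-tailed).
t = (x̄_1 − x̄_2)/√(s_1²/n_1 + s_2²/n_2) = (2430 − 597)/√(592²/13 + 1730²/7) = 2.7189
Welch–Satterthwaite df ≈ 6.77
p-value = P(T ≥ 2.7189) ≈ 0.015
Since p ≈ 0.015 < α = 0.05, reject H0; the evidence is statistically significant.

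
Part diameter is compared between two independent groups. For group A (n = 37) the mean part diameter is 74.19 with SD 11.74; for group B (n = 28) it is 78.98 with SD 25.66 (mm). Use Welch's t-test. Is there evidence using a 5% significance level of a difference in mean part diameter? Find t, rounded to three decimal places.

-0.918

Let group 1 = group A, group 2 = group B. H0: μ_1 = μ_2; H1: μ_1 ≠ μ_2 (Welch's two-sample t-test, two-sided).
t = (x̄_1 − x̄_2)/√(s_1²/n_1 + s_2²/n_2) = (74.19 − 78.98)/√(11.74²/37 + 25.66²/28) = -0.918
Welch–Satterthwaite df ≈ 35.56
Two-sided p-value ≈ 0.365
Since p ≈ 0.365 > α = 0.05, fail to reject H0; the evidence is not statistically significant.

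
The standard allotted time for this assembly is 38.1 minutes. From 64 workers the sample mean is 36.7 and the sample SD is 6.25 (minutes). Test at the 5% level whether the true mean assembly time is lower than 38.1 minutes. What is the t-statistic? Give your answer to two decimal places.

H0: μ = 38.1; H1: μ < 38.1 (one-sample t-test, left-tailed).
t = (x̄ − μ₀)/(s/√n) = (36.7 − 38.1)/(6.25/√64) = -1.79
df = n − 1 = 63
p-value = P(T ≤ -1.79) ≈ 0.0390
Since p ≈ 0.0390 < α = 0.05, reject H0; the evidence is statistically significant.

-1.79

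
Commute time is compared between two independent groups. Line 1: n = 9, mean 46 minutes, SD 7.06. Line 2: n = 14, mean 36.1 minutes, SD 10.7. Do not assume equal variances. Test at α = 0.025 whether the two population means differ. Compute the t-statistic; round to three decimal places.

Let group 1 = line 1, group 2 = line 2. H0: μ_1 = μ_2; H1: μ_1 ≠ μ_2 (Welch's two-sample t-test, two-sided).
t = (x̄_1 − x̄_2)/√(s_1²/n_1 + s_2²/n_2) = (46 − 36.1)/√(7.06²/9 + 10.7²/14) = 2.673
Welch–Satterthwaite df ≈ 20.95
Two-sided p-value ≈ 0.0142
Since p ≈ 0.0142 < α = 0.025, reject H0; the evidence is statistically significant.

2.673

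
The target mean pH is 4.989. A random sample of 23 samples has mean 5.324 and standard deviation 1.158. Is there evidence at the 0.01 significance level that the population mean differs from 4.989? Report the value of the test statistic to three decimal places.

H0: μ = 4.989; H1: μ ≠ 4.989 (one-sample t-test, two-sided).
t = (x̄ − μ₀)/(s/√n) = (5.324 − 4.989)/(1.158/√23) = 1.387
df = n − 1 = 22
Two-sided p-value ≈ 0.179
Since p ≈ 0.179 > α = 0.01, fail to reject H0; the evidence is not statistically significant.

1.387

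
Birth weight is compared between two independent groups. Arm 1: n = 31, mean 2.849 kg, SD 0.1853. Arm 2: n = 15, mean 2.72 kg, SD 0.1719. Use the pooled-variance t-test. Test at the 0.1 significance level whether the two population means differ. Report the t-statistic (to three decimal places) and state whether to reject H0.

t = 2.264; reject H0

Let group 1 = arm 1, group 2 = arm 2. H0: μ_1 = μ_2; H1: μ_1 ≠ μ_2 (two-sample pooled-variance t-test, two-sided).
s_p² = [(31−1)·0.1853² + (15−1)·0.1719²]/(31+15−2) = 0.0328131
t = (2.849 − 2.72)/√[0.0328131·(1/31 + 1/15)] = 2.264
df = n₁ + n₂ − 2 = 44
Two-sided p-value ≈ 0.0285
Since p ≈ 0.0285 < α = 0.1, reject H0; the data support H1.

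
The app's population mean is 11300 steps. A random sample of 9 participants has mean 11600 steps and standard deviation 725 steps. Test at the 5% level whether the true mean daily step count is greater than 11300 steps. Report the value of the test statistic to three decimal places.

1.241

H0: μ = 11300; H1: μ > 11300 (one-sample t-test, right-tailed).
t = (x̄ − μ₀)/(s/√n) = (11600 − 11300)/(725/√9) = 1.241
df = n − 1 = 8
p-value = P(T ≥ 1.241) ≈ 0.1248
Since p ≈ 0.1248 > α = 0.05, fail to reject H0; the evidence is not statistically significant.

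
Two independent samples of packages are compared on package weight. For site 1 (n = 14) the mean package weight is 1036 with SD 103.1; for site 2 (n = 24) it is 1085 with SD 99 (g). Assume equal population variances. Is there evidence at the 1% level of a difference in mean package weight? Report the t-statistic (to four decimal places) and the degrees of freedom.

Let group 1 = site 1, group 2 = site 2. H0: μ_1 = μ_2; H1: μ_1 ≠ μ_2 (two-sample pooled-variance t-test, two-sided).
s_p² = [(14−1)·103.1² + (24−1)·99²]/(14+24−2) = 10100.2
t = (1036 − 1085)/√[10100.2·(1/14 + 1/24)] = -1.4498
df = n₁ + n₂ − 2 = 36
Two-sided p-value ≈ 0.156
Since p ≈ 0.156 > α = 0.01, fail to reject H0; the data do not provide sufficient evidence against H0.

t = -1.4498, df = 36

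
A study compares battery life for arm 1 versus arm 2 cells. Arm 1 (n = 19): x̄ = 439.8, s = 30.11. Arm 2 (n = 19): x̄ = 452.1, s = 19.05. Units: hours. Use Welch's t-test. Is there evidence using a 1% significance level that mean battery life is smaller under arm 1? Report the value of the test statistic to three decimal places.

Let group 1 = arm 1, group 2 = arm 2. H0: μ_1 = μ_2; H1: μ_1 < μ_2 (Welch's two-sample t-test, left-tailed).
t = (x̄_1 − x̄_2)/√(s_1²/n_1 + s_2²/n_2) = (439.8 − 452.1)/√(30.11²/19 + 19.05²/19) = -1.505
Welch–Satterthwaite df ≈ 30.42
p-value = P(T ≤ -1.505) ≈ 0.0714
Since p ≈ 0.0714 > α = 0.01, fail to reject H0; the data do not provide sufficient evidence against H0.

-1.505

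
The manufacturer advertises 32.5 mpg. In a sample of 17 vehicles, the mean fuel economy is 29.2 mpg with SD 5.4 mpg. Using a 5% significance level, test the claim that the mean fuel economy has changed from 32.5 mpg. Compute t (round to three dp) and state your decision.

t = -2.520; reject H0

H0: μ = 32.5; H1: μ ≠ 32.5 (one-sample t-test, two-sided).
t = (x̄ − μ₀)/(s/√n) = (29.2 − 32.5)/(5.4/√17) = -2.520
df = n − 1 = 16
Two-sided p-value ≈ 0.0228
Since p ≈ 0.0228 < α = 0.05, reject H0; the data support H1.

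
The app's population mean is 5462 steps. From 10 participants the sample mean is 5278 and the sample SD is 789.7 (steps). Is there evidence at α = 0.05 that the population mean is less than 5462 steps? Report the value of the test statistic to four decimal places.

-0.7368

H0: μ = 5462; H1: μ < 5462 (one-sample t-test, left-tailed).
t = (x̄ − μ₀)/(s/√n) = (5278 − 5462)/(789.7/√10) = -0.7368
df = n − 1 = 9
p-value = P(T ≤ -0.7368) ≈ 0.240
Since p ≈ 0.240 > α = 0.05, fail to reject H0; the data do not provide sufficient evidence against H0.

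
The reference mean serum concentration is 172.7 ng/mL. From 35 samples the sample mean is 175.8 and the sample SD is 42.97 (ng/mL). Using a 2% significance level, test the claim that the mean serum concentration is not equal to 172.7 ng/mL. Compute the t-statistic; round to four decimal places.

0.4268

H0: μ = 172.7; H1: μ ≠ 172.7 (one-sample t-test, two-sided).
t = (x̄ − μ₀)/(s/√n) = (175.8 − 172.7)/(42.97/√35) = 0.4268
df = n − 1 = 34
Two-sided p-value ≈ 0.6722
Since p ≈ 0.6722 > α = 0.02, fail to reject H0; the data do not provide sufficient evidence against H0.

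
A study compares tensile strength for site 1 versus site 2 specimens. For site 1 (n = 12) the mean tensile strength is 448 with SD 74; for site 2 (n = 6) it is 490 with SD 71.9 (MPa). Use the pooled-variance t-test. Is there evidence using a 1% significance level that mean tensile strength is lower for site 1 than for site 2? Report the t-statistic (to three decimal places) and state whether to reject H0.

Let group 1 = site 1, group 2 = site 2. H0: μ_1 = μ_2; H1: μ_1 < μ_2 (two-sample pooled-variance t-test, left-tailed).
s_p² = [(12−1)·74² + (6−1)·71.9²]/(12+6−2) = 5380.25
t = (448 − 490)/√[5380.25·(1/12 + 1/6)] = -1.145
df = n₁ + n₂ − 2 = 16
p-value = P(T ≤ -1.145) ≈ 0.1345
Since p ≈ 0.1345 > α = 0.01, fail to reject H0; the evidence is not statistically significant.

t = -1.145; fail to reject H0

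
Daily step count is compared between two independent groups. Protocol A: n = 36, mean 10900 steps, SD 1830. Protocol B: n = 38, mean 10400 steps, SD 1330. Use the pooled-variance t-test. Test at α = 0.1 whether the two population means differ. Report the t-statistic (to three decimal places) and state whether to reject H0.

t = 1.350; fail to reject H0

Let group 1 = protocol A, group 2 = protocol B. H0: μ_1 = μ_2; H1: μ_1 ≠ μ_2 (two-sample pooled-variance t-test, two-sided).
s_p² = [(36−1)·1830² + (38−1)·1330²]/(36+38−2) = 2536960
t = (10900 − 10400)/√[2536960·(1/36 + 1/38)] = 1.350
df = n₁ + n₂ − 2 = 72
Two-sided p-value ≈ 0.181
Since p ≈ 0.181 > α = 0.1, fail to reject H0; the data do not provide sufficient evidence against H0.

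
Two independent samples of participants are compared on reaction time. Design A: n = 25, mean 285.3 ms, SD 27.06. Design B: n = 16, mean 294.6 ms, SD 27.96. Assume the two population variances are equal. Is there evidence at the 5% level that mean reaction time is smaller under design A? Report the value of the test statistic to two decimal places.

Let group 1 = design A, group 2 = design B. H0: μ_1 = μ_2; H1: μ_1 < μ_2 (two-sample pooled-variance t-test, left-tailed).
s_p² = [(25−1)·27.06² + (16−1)·27.96²]/(25+16−2) = 751.289
t = (285.3 − 294.6)/√[751.289·(1/25 + 1/16)] = -1.06
df = n₁ + n₂ − 2 = 39
p-value = P(T ≤ -1.06) ≈ 0.148
Since p ≈ 0.148 > α = 0.05, fail to reject H0; the data do not provide sufficient evidence against H0.

-1.06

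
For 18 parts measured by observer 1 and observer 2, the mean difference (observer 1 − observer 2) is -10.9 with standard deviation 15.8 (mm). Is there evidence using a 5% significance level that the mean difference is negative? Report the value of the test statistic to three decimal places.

H0: μ_d = 0; H1: μ_d < 0 (paired t-test on the differences, left-tailed).
t = d̄/(s_d/√n) = -10.9/(15.8/√18) = -2.927
df = n − 1 = 17
p-value = P(T ≤ -2.927) ≈ 0.005
Since p ≈ 0.005 < α = 0.05, reject H0; the data support H1.

-2.927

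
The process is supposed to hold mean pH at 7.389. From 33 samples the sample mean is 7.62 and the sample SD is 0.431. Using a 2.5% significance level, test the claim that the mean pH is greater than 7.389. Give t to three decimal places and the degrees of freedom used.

t = 3.079, df = 32

H0: μ = 7.389; H1: μ > 7.389 (one-sample t-test, right-tailed).
t = (x̄ − μ₀)/(s/√n) = (7.62 − 7.389)/(0.431/√33) = 3.079
df = n − 1 = 32
p-value = P(T ≥ 3.079) ≈ 0.0021
Since p ≈ 0.0021 < α = 0.025, reject H0; the data support H1.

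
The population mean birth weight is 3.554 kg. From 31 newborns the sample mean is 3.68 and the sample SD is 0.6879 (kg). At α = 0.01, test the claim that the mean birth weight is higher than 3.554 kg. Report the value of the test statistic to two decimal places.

1.02

H0: μ = 3.554; H1: μ > 3.554 (one-sample t-test, right-tailed).
t = (x̄ − μ₀)/(s/√n) = (3.68 − 3.554)/(0.6879/√31) = 1.02
df = n − 1 = 30
p-value = P(T ≥ 1.02) ≈ 0.1580
Since p ≈ 0.1580 > α = 0.01, fail to reject H0; the data do not provide sufficient evidence against H0.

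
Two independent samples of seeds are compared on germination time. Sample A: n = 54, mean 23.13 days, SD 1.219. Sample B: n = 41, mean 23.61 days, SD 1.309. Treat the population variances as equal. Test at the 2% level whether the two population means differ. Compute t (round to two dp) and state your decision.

t = -1.84; fail to reject H0

Let group 1 = sample A, group 2 = sample B. H0: μ_1 = μ_2; H1: μ_1 ≠ μ_2 (two-sample pooled-variance t-test, two-sided).
s_p² = [(54−1)·1.219² + (41−1)·1.309²]/(54+41−2) = 1.58382
t = (23.13 − 23.61)/√[1.58382·(1/54 + 1/41)] = -1.84
df = n₁ + n₂ − 2 = 93
Two-sided p-value ≈ 0.069
Since p ≈ 0.069 > α = 0.02, fail to reject H0; the evidence is not statistically significant.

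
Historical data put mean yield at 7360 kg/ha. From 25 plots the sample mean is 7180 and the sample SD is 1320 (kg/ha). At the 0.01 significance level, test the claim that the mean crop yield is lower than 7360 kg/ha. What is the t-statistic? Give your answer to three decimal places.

H0: μ = 7360; H1: μ < 7360 (one-sample t-test, left-tailed).
t = (x̄ − μ₀)/(s/√n) = (7180 − 7360)/(1320/√25) = -0.682
df = n − 1 = 24
p-value = P(T ≤ -0.682) ≈ 0.2509
Since p ≈ 0.2509 > α = 0.01, fail to reject H0; the data do not provide sufficient evidence against H0.

-0.682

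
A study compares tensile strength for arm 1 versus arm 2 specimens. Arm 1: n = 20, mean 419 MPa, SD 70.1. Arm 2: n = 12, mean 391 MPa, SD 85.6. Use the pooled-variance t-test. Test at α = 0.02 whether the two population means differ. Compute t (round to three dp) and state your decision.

t = 1.007; fail to reject H0

Let group 1 = arm 1, group 2 = arm 2. H0: μ_1 = μ_2; H1: μ_1 ≠ μ_2 (two-sample pooled-variance t-test, two-sided).
s_p² = [(20−1)·70.1² + (12−1)·85.6²]/(20+12−2) = 5798.9
t = (419 − 391)/√[5798.9·(1/20 + 1/12)] = 1.007
df = n₁ + n₂ − 2 = 30
Two-sided p-value ≈ 0.322
Since p ≈ 0.322 > α = 0.02, fail to reject H0; the evidence is not statistically significant.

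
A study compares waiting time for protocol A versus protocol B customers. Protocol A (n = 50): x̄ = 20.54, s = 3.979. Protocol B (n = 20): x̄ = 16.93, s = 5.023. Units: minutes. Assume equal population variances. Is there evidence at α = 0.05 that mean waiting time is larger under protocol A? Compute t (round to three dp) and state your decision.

Let group 1 = protocol A, group 2 = protocol B. H0: μ_1 = μ_2; H1: μ_1 > μ_2 (two-sample pooled-variance t-test, right-tailed).
s_p² = [(50−1)·3.979² + (20−1)·5.023²]/(50+20−2) = 18.4584
t = (20.54 − 16.93)/√[18.4584·(1/50 + 1/20)] = 3.176
df = n₁ + n₂ − 2 = 68
p-value = P(T ≥ 3.176) ≈ 0.001
Since p ≈ 0.001 < α = 0.05, reject H0; the evidence is statistically significant.

t = 3.176; reject H0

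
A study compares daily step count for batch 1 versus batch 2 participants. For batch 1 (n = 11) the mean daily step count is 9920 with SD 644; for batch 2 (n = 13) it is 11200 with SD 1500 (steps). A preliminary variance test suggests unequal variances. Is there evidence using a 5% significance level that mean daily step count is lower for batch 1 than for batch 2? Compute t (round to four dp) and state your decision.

Let group 1 = batch 1, group 2 = batch 2. H0: μ_1 = μ_2; H1: μ_1 < μ_2 (Welch's two-sample t-test, left-tailed).
t = (x̄_1 − x̄_2)/√(s_1²/n_1 + s_2²/n_2) = (9920 − 11200)/√(644²/11 + 1500²/13) = -2.7880
Welch–Satterthwaite df ≈ 16.84
p-value = P(T ≤ -2.7880) ≈ 0.0064
Since p ≈ 0.0064 < α = 0.05, reject H0; the data support H1.

t = -2.7880; reject H0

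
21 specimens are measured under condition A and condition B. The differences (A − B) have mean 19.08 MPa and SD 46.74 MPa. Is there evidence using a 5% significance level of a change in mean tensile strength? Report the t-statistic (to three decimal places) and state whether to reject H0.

H0: μ_d = 0; H1: μ_d ≠ 0 (paired t-test on the differences, two-sided).
t = d̄/(s_d/√n) = 19.08/(46.74/√21) = 1.871
df = n − 1 = 20
Two-sided p-value ≈ 0.0761
Since p ≈ 0.0761 > α = 0.05, fail to reject H0; the data do not provide sufficient evidence against H0.

t = 1.871; fail to reject H0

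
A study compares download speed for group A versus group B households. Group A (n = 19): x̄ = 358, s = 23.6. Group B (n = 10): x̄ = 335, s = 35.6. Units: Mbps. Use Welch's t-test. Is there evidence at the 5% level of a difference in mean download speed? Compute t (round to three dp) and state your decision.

t = 1.841; fail to reject H0

Let group 1 = group A, group 2 = group B. H0: μ_1 = μ_2; H1: μ_1 ≠ μ_2 (Welch's two-sample t-test, two-sided).
t = (x̄_1 − x̄_2)/√(s_1²/n_1 + s_2²/n_2) = (358 − 335)/√(23.6²/19 + 35.6²/10) = 1.841
Welch–Satterthwaite df ≈ 13.29
Two-sided p-value ≈ 0.088
Since p ≈ 0.088 > α = 0.05, fail to reject H0; the data do not provide sufficient evidence against H0.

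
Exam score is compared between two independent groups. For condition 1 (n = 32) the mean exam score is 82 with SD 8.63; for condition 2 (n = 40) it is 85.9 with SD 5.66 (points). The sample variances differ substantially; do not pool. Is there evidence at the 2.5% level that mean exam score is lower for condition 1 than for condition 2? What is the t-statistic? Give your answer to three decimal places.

-2.205

Let group 1 = condition 1, group 2 = condition 2. H0: μ_1 = μ_2; H1: μ_1 < μ_2 (Welch's two-sample t-test, left-tailed).
t = (x̄_1 − x̄_2)/√(s_1²/n_1 + s_2²/n_2) = (82 − 85.9)/√(8.63²/32 + 5.66²/40) = -2.205
Welch–Satterthwaite df ≈ 51.19
p-value = P(T ≤ -2.205) ≈ 0.0160
Since p ≈ 0.0160 < α = 0.025, reject H0; the data support H1.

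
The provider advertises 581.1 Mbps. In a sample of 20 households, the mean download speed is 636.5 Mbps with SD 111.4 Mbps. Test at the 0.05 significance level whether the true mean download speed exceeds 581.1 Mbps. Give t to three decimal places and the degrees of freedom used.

H0: μ = 581.1; H1: μ > 581.1 (one-sample t-test, right-tailed).
t = (x̄ − μ₀)/(s/√n) = (636.5 − 581.1)/(111.4/√20) = 2.224
df = n − 1 = 19
p-value = P(T ≥ 2.224) ≈ 0.0192
Since p ≈ 0.0192 < α = 0.05, reject H0; the evidence is statistically significant.

t = 2.224, df = 19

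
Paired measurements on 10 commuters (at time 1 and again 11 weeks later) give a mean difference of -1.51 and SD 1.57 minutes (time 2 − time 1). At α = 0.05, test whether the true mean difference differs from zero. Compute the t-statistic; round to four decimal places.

-3.0414

H0: μ_d = 0; H1: μ_d ≠ 0 (paired t-test on the differences, two-sided).
t = d̄/(s_d/√n) = -1.51/(1.57/√10) = -3.0414
df = n − 1 = 9
Two-sided p-value ≈ 0.014
Since p ≈ 0.014 < α = 0.05, reject H0; the data support H1.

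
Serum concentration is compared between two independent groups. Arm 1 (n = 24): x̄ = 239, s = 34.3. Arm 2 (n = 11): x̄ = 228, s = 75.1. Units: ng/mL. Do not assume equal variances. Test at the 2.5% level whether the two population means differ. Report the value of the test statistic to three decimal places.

0.464

Let group 1 = arm 1, group 2 = arm 2. H0: μ_1 = μ_2; H1: μ_1 ≠ μ_2 (Welch's two-sample t-test, two-sided).
t = (x̄_1 − x̄_2)/√(s_1²/n_1 + s_2²/n_2) = (239 − 228)/√(34.3²/24 + 75.1²/11) = 0.464
Welch–Satterthwaite df ≈ 11.96
Two-sided p-value ≈ 0.651
Since p ≈ 0.651 > α = 0.025, fail to reject H0; the data do not provide sufficient evidence against H0.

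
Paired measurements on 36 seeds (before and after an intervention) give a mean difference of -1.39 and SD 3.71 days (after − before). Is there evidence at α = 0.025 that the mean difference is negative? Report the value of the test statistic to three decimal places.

H0: μ_d = 0; H1: μ_d < 0 (paired t-test on the differences, left-tailed).
t = d̄/(s_d/√n) = -1.39/(3.71/√36) = -2.248
df = n − 1 = 35
p-value = P(T ≤ -2.248) ≈ 0.015
Since p ≈ 0.015 < α = 0.025, reject H0; the evidence is statistically significant.

-2.248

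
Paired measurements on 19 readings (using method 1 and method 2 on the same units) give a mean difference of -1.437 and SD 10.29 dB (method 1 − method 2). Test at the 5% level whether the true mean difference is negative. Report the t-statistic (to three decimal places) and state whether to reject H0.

t = -0.609; fail to reject H0

H0: μ_d = 0; H1: μ_d < 0 (paired t-test on the differences, left-tailed).
t = d̄/(s_d/√n) = -1.437/(10.29/√19) = -0.609
df = n − 1 = 18
p-value = P(T ≤ -0.609) ≈ 0.275
Since p ≈ 0.275 > α = 0.05, fail to reject H0; the data do not provide sufficient evidence against H0.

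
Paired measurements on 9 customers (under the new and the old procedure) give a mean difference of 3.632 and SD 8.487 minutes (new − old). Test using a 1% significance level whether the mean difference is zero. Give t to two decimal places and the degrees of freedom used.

t = 1.28, df = 8

H0: μ_d = 0; H1: μ_d ≠ 0 (paired t-test on the differences, two-sided).
t = d̄/(s_d/√n) = 3.632/(8.487/√9) = 1.28
df = n − 1 = 8
Two-sided p-value ≈ 0.235
Since p ≈ 0.235 > α = 0.01, fail to reject H0; the data do not provide sufficient evidence against H0.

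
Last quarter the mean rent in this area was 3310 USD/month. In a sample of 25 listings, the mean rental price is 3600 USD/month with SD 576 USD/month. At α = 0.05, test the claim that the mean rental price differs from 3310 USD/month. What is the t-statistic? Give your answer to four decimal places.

H0: μ = 3310; H1: μ ≠ 3310 (one-sample t-test, two-sided).
t = (x̄ − μ₀)/(s/√n) = (3600 − 3310)/(576/√25) = 2.5174
df = n − 1 = 24
Two-sided p-value ≈ 0.019
Since p ≈ 0.019 < α = 0.05, reject H0; the data support H1.

2.5174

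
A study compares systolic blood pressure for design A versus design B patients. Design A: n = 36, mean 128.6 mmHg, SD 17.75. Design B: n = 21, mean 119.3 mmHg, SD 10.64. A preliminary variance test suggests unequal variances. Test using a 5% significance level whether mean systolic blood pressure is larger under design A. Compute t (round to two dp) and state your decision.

t = 2.47; reject H0

Let group 1 = design A, group 2 = design B. H0: μ_1 = μ_2; H1: μ_1 > μ_2 (Welch's two-sample t-test, right-tailed).
t = (x̄_1 − x̄_2)/√(s_1²/n_1 + s_2²/n_2) = (128.6 − 119.3)/√(17.75²/36 + 10.64²/21) = 2.47
Welch–Satterthwaite df ≈ 54.93
p-value = P(T ≥ 2.47) ≈ 0.008
Since p ≈ 0.008 < α = 0.05, reject H0; the evidence is statistically significant.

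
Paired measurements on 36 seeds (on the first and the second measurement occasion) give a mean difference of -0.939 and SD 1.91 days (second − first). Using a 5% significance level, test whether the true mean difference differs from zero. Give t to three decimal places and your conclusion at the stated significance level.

t = -2.950; reject H0

H0: μ_d = 0; H1: μ_d ≠ 0 (paired t-test on the differences, two-sided).
t = d̄/(s_d/√n) = -0.939/(1.91/√36) = -2.950
df = n − 1 = 35
Two-sided p-value ≈ 0.0056
Since p ≈ 0.0056 < α = 0.05, reject H0; the data support H1.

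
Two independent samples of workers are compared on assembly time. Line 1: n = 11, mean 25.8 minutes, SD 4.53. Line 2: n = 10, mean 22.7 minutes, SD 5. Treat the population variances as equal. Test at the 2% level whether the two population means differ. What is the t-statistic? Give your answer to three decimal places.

Let group 1 = line 1, group 2 = line 2. H0: μ_1 = μ_2; H1: μ_1 ≠ μ_2 (two-sample pooled-variance t-test, two-sided).
s_p² = [(11−1)·4.53² + (10−1)·5²]/(11+10−2) = 22.6426
t = (25.8 − 22.7)/√[22.6426·(1/11 + 1/10)] = 1.491
df = n₁ + n₂ − 2 = 19
Two-sided p-value ≈ 0.152
Since p ≈ 0.152 > α = 0.02, fail to reject H0; the data do not provide sufficient evidence against H0.

1.491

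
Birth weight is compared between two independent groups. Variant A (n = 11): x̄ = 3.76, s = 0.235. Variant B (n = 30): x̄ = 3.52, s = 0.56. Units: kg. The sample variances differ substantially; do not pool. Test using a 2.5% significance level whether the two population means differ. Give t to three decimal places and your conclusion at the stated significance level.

Let group 1 = variant A, group 2 = variant B. H0: μ_1 = μ_2; H1: μ_1 ≠ μ_2 (Welch's two-sample t-test, two-sided).
t = (x̄_1 − x̄_2)/√(s_1²/n_1 + s_2²/n_2) = (3.76 − 3.52)/√(0.235²/11 + 0.56²/30) = 1.929
Welch–Satterthwaite df ≈ 38.08
Two-sided p-value ≈ 0.0612
Since p ≈ 0.0612 > α = 0.025, fail to reject H0; the evidence is not statistically significant.

t = 1.929; fail to reject H0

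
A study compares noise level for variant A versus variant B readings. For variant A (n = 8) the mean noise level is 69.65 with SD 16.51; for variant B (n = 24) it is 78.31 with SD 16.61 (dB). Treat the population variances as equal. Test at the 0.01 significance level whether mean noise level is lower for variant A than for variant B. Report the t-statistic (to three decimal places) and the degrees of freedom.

Let group 1 = variant A, group 2 = variant B. H0: μ_1 = μ_2; H1: μ_1 < μ_2 (two-sample pooled-variance t-test, left-tailed).
s_p² = [(8−1)·16.51² + (24−1)·16.61²]/(8+24−2) = 275.119
t = (69.65 − 78.31)/√[275.119·(1/8 + 1/24)] = -1.279
df = n₁ + n₂ − 2 = 30
p-value = P(T ≤ -1.279) ≈ 0.1054
Since p ≈ 0.1054 > α = 0.01, fail to reject H0; the evidence is not statistically significant.

t = -1.279, df = 30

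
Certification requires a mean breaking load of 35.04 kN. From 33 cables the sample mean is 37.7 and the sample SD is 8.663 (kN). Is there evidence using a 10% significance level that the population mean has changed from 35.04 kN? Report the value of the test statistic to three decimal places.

1.764

H0: μ = 35.04; H1: μ ≠ 35.04 (one-sample t-test, two-sided).
t = (x̄ − μ₀)/(s/√n) = (37.7 − 35.04)/(8.663/√33) = 1.764
df = n − 1 = 32
Two-sided p-value ≈ 0.087
Since p ≈ 0.087 < α = 0.1, reject H0; the data support H1.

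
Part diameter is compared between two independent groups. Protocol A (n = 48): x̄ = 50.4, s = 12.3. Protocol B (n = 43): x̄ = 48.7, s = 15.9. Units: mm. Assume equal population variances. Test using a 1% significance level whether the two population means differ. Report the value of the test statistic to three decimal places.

Let group 1 = protocol A, group 2 = protocol B. H0: μ_1 = μ_2; H1: μ_1 ≠ μ_2 (two-sample pooled-variance t-test, two-sided).
s_p² = [(48−1)·12.3² + (43−1)·15.9²]/(48+43−2) = 199.198
t = (50.4 − 48.7)/√[199.198·(1/48 + 1/43)] = 0.574
df = n₁ + n₂ − 2 = 89
Two-sided p-value ≈ 0.5677
Since p ≈ 0.5677 > α = 0.01, fail to reject H0; the data do not provide sufficient evidence against H0.

0.574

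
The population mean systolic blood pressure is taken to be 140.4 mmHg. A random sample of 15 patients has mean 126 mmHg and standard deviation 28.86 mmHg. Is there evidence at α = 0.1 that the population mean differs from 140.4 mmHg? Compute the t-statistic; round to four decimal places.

H0: μ = 140.4; H1: μ ≠ 140.4 (one-sample t-test, two-sided).
t = (x̄ − μ₀)/(s/√n) = (126 − 140.4)/(28.86/√15) = -1.9325
df = n − 1 = 14
Two-sided p-value ≈ 0.0738
Since p ≈ 0.0738 < α = 0.1, reject H0; the evidence is statistically significant.

-1.9325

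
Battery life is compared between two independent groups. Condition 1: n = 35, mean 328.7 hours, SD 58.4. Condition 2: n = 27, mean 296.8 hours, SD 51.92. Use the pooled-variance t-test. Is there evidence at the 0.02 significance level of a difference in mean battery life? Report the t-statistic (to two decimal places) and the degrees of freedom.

t = 2.24, df = 60

Let group 1 = condition 1, group 2 = condition 2. H0: μ_1 = μ_2; H1: μ_1 ≠ μ_2 (two-sample pooled-variance t-test, two-sided).
s_p² = [(35−1)·58.4² + (27−1)·51.92²]/(35+27−2) = 3100.78
t = (328.7 − 296.8)/√[3100.78·(1/35 + 1/27)] = 2.24
df = n₁ + n₂ − 2 = 60
Two-sided p-value ≈ 0.029
Since p ≈ 0.029 > α = 0.02, fail to reject H0; the evidence is not statistically significant.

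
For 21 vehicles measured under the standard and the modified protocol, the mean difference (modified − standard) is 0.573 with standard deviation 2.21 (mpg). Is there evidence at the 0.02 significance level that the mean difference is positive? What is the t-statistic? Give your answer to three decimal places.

1.188

H0: μ_d = 0; H1: μ_d > 0 (paired t-test on the differences, right-tailed).
t = d̄/(s_d/√n) = 0.573/(2.21/√21) = 1.188
df = n − 1 = 20
p-value = P(T ≥ 1.188) ≈ 0.1243
Since p ≈ 0.1243 > α = 0.02, fail to reject H0; the evidence is not statistically significant.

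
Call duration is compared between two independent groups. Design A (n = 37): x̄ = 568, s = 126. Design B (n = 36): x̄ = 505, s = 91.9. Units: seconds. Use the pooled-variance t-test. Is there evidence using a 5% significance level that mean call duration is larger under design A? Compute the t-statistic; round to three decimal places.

Let group 1 = design A, group 2 = design B. H0: μ_1 = μ_2; H1: μ_1 > μ_2 (two-sample pooled-variance t-test, right-tailed).
s_p² = [(37−1)·126² + (36−1)·91.9²]/(37+36−2) = 12213.1
t = (568 − 505)/√[12213.1·(1/37 + 1/36)] = 2.435
df = n₁ + n₂ − 2 = 71
p-value = P(T ≥ 2.435) ≈ 0.0087
Since p ≈ 0.0087 < α = 0.05, reject H0; the evidence is statistically significant.

2.435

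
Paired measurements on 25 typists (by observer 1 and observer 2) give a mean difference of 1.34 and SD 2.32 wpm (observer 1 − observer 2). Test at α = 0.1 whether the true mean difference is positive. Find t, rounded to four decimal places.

H0: μ_d = 0; H1: μ_d > 0 (paired t-test on the differences, right-tailed).
t = d̄/(s_d/√n) = 1.34/(2.32/√25) = 2.8879
df = n − 1 = 24
p-value = P(T ≥ 2.8879) ≈ 0.004
Since p ≈ 0.004 < α = 0.1, reject H0; the evidence is statistically significant.

2.8879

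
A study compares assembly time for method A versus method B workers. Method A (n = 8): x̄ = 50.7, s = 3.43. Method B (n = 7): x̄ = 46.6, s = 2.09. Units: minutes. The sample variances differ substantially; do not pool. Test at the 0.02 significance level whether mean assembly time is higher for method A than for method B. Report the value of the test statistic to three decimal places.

2.833

Let group 1 = method A, group 2 = method B. H0: μ_1 = μ_2; H1: μ_1 > μ_2 (Welch's two-sample t-test, right-tailed).
t = (x̄_1 − x̄_2)/√(s_1²/n_1 + s_2²/n_2) = (50.7 − 46.6)/√(3.43²/8 + 2.09²/7) = 2.833
Welch–Satterthwaite df ≈ 11.74
p-value = P(T ≥ 2.833) ≈ 0.0077
Since p ≈ 0.0077 < α = 0.02, reject H0; the evidence is statistically significant.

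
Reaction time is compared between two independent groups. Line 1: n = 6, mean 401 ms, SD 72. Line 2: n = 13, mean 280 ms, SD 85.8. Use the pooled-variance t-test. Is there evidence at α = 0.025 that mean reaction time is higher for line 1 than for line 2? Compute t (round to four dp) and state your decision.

Let group 1 = line 1, group 2 = line 2. H0: μ_1 = μ_2; H1: μ_1 > μ_2 (two-sample pooled-variance t-test, right-tailed).
s_p² = [(6−1)·72² + (13−1)·85.8²]/(6+13−2) = 6721.16
t = (401 − 280)/√[6721.16·(1/6 + 1/13)] = 2.9904
df = n₁ + n₂ − 2 = 17
p-value = P(T ≥ 2.9904) ≈ 0.0041
Since p ≈ 0.0041 < α = 0.025, reject H0; the evidence is statistically significant.

t = 2.9904; reject H0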